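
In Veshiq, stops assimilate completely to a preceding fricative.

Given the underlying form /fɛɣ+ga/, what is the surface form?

[fɛɣɣa]

/g/ is the segment targeted by the rule; it sits immediately after /ɣ/, so it assimilates completely and surfaces as [ɣ].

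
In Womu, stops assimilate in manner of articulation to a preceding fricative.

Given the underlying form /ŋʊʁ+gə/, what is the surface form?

/g/ is a voiced velar stop. The preceding trigger /ʁ/ is a fricative, so /g/ must become a fricative as well.
Changing only its manner to fricative gives [ɣ] — the voiced velar fricative.

[ŋʊʁɣə]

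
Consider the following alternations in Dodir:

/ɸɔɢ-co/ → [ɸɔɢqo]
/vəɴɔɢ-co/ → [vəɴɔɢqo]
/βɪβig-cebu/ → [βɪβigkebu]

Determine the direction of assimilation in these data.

The segment that alternates is /c/, which surfaces as [q] when adjacent to /ɢ/.
/c/ is palatal while /ɢ/ is uvular; the output [q] is uvular, matching the trigger — so the feature that spreads is place.
The same holds elsewhere in the data: /c/ → [k] after /g/ (palatal → velar, matching velar) — only place changes, and always toward the preceding segment.
Since the segment that changes follows the conditioning segment, the assimilation is progressive.

progressive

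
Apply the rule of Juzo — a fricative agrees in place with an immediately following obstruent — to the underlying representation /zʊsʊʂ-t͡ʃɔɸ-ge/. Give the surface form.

The rule targets /ʂ/ (voiceless retroflex fricative), which sits before the trigger /t͡ʃ/ (postalveolar).
A voiceless postalveolar fricative is [ʃ], so the surface segment is [ʃ].
The same rule applies at the second boundary: /ɸ/ → [x] next to /g/.

[zʊsʊʃt͡ʃɔxge]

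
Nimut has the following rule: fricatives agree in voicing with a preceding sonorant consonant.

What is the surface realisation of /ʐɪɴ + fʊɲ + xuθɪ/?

[ʐɪɴvʊɲɣuθɪ]

The rule targets /f/ (voiceless labiodental fricative), which sits after the trigger /ɴ/ (voiced).
A voiced labiodental fricative is [v], so the surface segment is [v].
At the second juncture, /x/ likewise becomes [ɣ] adjacent to /ɲ/.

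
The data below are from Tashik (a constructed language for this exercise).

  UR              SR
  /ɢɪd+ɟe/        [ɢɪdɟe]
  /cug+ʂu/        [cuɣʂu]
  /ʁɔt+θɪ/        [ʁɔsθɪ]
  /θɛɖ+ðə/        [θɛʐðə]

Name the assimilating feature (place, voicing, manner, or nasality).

Comparing underlying and surface forms, /g/ → [ɣ] is the alternation; the neighbouring /ʂ/ is constant.
/g/ is a stop while /ʂ/ is a fricative; the output [ɣ] is a fricative, matching the trigger — so the feature that spreads is manner.
The same holds elsewhere in the data: /t/ → [s] before /θ/ (stop → fricative, matching a fricative); /ɖ/ → [ʐ] before /ð/ (stop → fricative, matching a fricative) — only manner changes, and always toward the following segment.
Nothing changes in [ɢɪdɟe]: there the adjacent consonants already agree in manner (/d/ and /ɟ/ are both stops), so this form is consistent with the same rule.

manner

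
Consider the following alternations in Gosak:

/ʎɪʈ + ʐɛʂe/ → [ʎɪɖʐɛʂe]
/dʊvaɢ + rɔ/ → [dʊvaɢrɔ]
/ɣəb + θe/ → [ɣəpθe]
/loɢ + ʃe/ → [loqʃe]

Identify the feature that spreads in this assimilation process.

voicing

Comparing underlying and surface forms, /ʈ/ → [ɖ] is the alternation; the neighbouring /ʐ/ is constant.
The change voiceless → voiced matches the voicing of the following /ʐ/, identifying this as voicing assimilation.
Checking the remaining alternations: /b/ → [p] before /θ/ (voiced → voiceless, matching voiceless); /ɢ/ → [q] before /ʃ/ (voiced → voiceless, matching voiceless) — only voicing changes, and always toward the following segment.
Nothing changes in [dʊvaɢrɔ]: there the adjacent consonants already agree in voicing (/ɢ/ and /r/ are both voiced), so this form is consistent with the same rule.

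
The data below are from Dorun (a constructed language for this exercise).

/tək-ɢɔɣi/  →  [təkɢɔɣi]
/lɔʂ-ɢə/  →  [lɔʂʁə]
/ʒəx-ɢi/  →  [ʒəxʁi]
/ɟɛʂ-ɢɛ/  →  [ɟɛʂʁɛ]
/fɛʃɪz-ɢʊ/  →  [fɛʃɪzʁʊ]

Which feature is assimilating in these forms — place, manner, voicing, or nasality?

The segment that alternates is /ɢ/, which surfaces as [ʁ] when adjacent to /ʂ/.
The change stop → fricative matches the manner of the preceding /ʂ/, identifying this as manner assimilation.
Checking the remaining alternations: /ɢ/ → [ʁ] after /x/ (stop → fricative, matching a fricative); /ɢ/ → [ʁ] after /z/ (stop → fricative, matching a fricative) — only manner changes, and always toward the preceding segment.
Nothing changes in [təkɢɔɣi]: there the adjacent consonants already agree in manner (/ɢ/ and /k/ are both stops), so this form is consistent with the same rule.

manner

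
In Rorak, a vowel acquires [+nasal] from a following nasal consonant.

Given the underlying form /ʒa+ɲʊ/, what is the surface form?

/a/ sits next to the nasal /ɲ/ and is therefore nasalised to [ã].

[ʒãɲʊ]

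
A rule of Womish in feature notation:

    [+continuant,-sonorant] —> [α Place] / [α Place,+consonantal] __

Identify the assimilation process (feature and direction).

progressive place assimilation

The rule copies the place features (abbreviated [Place]) from the environment onto the target, so the assimilating feature is place.
Since the environment is written before the underscore, the trigger precedes the target; the direction is progressive.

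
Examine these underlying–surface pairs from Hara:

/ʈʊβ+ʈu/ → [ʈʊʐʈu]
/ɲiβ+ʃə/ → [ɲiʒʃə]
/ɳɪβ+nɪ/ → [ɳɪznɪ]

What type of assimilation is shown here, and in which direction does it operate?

The segment that alternates is /β/, which surfaces as [ʐ] when adjacent to /ʈ/.
/β/ is bilabial while /ʈ/ is retroflex; the output [ʐ] is retroflex, matching the trigger — so the feature that spreads is place.
Manner and voice are unchanged, so the assimilation is partial, not total.
Checking the remaining alternations: /β/ → [ʒ] before /ʃ/ (bilabial → postalveolar, matching postalveolar); /β/ → [z] before /n/ (bilabial → alveolar, matching alveolar) — only place changes, and always toward the following segment.
The trigger is the following segment, so the direction is regressive (anticipatory).

regressive place assimilation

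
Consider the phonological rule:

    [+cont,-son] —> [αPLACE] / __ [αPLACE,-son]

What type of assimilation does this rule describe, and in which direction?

regressive place assimilation

The rule copies the place features (abbreviated [PLACE]) from the environment onto the target, so the assimilating feature is place.
Since the environment is written after the underscore, the trigger follows the target; the direction is regressive.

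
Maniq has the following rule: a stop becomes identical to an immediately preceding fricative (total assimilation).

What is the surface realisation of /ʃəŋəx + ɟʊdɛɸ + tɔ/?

[ʃəŋəxxʊdɛɸɸɔ]

/ɟ/ is the segment targeted by the rule; it sits immediately after /x/, so it assimilates completely and surfaces as [x].
At the second juncture, /t/ likewise becomes [ɸ] adjacent to /ɸ/.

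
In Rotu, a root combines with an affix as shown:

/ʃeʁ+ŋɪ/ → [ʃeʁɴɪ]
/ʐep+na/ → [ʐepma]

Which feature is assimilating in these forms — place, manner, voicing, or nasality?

The segment that alternates is /ŋ/, which surfaces as [ɴ] when adjacent to /ʁ/.
/ŋ/ is velar while /ʁ/ is uvular; the output [ɴ] is uvular, matching the trigger — so the feature that spreads is place.
Checking the remaining alternation: /n/ → [m] after /p/ (alveolar → bilabial, matching bilabial) — only place changes, and always toward the preceding segment.

place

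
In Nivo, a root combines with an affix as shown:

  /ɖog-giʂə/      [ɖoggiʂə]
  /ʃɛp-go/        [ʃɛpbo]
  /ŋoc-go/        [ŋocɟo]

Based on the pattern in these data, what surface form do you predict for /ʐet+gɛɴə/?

The data show progressive place assimilation: /g/ → [b] after /p/; /g/ → [ɟ] after /c/. In each pair only place changes, matching the preceding consonant, while manner and voice stay constant.
No alternation appears in [ɖoggiʂə]: there the adjacent consonants already agree in place (/g/ and /g/ are both velar), so this form is consistent with the same rule.
/g/ is a voiced velar stop. The preceding trigger /t/ is alveolar, so /g/ must become alveolar as well.
The voiced alveolar stop is [d], so /g/ → [d].

[ʐetdɛɴə]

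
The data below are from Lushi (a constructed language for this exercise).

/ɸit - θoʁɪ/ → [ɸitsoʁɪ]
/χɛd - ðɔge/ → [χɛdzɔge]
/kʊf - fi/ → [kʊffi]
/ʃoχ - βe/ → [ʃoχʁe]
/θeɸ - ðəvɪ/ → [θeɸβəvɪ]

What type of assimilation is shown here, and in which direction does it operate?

The segment that alternates is /θ/, which surfaces as [s] when adjacent to /t/.
The change dental → alveolar matches the place of the preceding /t/, identifying this as place assimilation.
Manner and voice are unchanged, so the assimilation is partial, not total.
Checking the remaining alternations: /ð/ → [z] after /d/ (dental → alveolar, matching alveolar); /β/ → [ʁ] after /χ/ (bilabial → uvular, matching uvular); /ð/ → [β] after /ɸ/ (dental → bilabial, matching bilabial) — only place changes, and always toward the preceding segment.
No alternation appears in [kʊffi]: there the adjacent consonants already agree in place (/f/ and /f/ are both labiodental), so this form is consistent with the same rule.
The trigger is the preceding segment, so the direction is progressive (perseverative).

progressive place assimilation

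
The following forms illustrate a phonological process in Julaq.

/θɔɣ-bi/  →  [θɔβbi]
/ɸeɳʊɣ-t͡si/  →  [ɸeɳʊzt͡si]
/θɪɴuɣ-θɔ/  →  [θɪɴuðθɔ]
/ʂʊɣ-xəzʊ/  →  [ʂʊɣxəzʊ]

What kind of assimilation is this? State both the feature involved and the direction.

The segment that alternates is /ɣ/, which surfaces as [β] when adjacent to /b/.
/ɣ/ is velar while /b/ is bilabial; the output [β] is bilabial, matching the trigger — so the feature that spreads is place.
Manner and voice are unchanged, so the assimilation is partial, not total.
Checking the remaining alternations: /ɣ/ → [z] before /t͡s/ (velar → alveolar, matching alveolar); /ɣ/ → [ð] before /θ/ (velar → dental, matching dental) — only place changes, and always toward the following segment.
Nothing changes in [ʂʊɣxəzʊ]: there the adjacent consonants already agree in place (/ɣ/ and /x/ are both velar), so this form is consistent with the same rule.
Since the segment that changes precedes the conditioning segment, the assimilation is regressive.

regressive place assimilation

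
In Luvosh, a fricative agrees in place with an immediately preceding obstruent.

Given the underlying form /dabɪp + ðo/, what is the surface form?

[dabɪpβo]

The rule targets /ð/ (voiced dental fricative), which sits after the trigger /p/ (bilabial).
A voiced bilabial fricative is [β], so the surface segment is [β].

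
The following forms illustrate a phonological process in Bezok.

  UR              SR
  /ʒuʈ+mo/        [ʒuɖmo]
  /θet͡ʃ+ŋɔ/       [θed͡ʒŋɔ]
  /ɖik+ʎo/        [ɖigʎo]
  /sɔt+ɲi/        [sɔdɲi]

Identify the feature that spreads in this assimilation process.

The segment that alternates is /ʈ/, which surfaces as [ɖ] when adjacent to /m/.
The change voiceless → voiced matches the voicing of the following /m/, identifying this as voicing assimilation.
Checking the remaining alternations: /t͡ʃ/ → [d͡ʒ] before /ŋ/ (voiceless → voiced, matching voiced); /k/ → [g] before /ʎ/ (voiceless → voiced, matching voiced); /t/ → [d] before /ɲ/ (voiceless → voiced, matching voiced) — only voicing changes, and always toward the following segment.

voicing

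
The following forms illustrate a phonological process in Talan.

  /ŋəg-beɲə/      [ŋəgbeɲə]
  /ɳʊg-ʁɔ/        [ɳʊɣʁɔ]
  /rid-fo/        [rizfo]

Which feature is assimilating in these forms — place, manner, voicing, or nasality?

Comparing underlying and surface forms, /g/ → [ɣ] is the alternation; the neighbouring /ʁ/ is constant.
The change stop → fricative matches the manner of the following /ʁ/, identifying this as manner assimilation.
The other alternating form patterns the same way: /d/ → [z] before /f/ (stop → fricative, matching a fricative) — only manner changes, and always toward the following segment.
No alternation appears in [ŋəgbeɲə]: there the adjacent consonants already agree in manner (/g/ and /b/ are both stops), so this form is consistent with the same rule.

manner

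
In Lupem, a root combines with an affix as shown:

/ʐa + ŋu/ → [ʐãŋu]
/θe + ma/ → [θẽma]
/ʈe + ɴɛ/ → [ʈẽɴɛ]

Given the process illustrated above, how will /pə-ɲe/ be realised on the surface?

The data show regressive nasality assimilation (vowel nasalisation): /a/ → [ã] before /ŋ/; /e/ → [ẽ] before /m/; /e/ → [ẽ] before /ɴ/ — a vowel is nasalised by an immediately following nasal consonant.
The vowel /ə/ is adjacent to the following nasal /ɲ/, so it acquires [+nasal] and surfaces as [ə̃].

[pə̃ɲe]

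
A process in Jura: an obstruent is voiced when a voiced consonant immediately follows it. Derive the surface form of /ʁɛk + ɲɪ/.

/k/ is a voiceless velar stop. The following trigger /ɲ/ is voiced, so /k/ must become voiced as well.
The voiced velar stop is [g], so /k/ → [g].

[ʁɛgɲɪ]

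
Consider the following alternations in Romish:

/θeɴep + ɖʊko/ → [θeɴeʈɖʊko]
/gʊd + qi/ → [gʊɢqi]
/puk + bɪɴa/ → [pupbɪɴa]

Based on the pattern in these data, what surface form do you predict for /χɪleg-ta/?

[χɪledta]

The data show regressive place assimilation: /p/ → [ʈ] before /ɖ/; /d/ → [ɢ] before /q/; /k/ → [p] before /b/. In each pair only place changes, matching the following consonant, while manner and voice stay constant.
The rule targets /g/ (voiced velar stop), which sits before the trigger /t/ (alveolar).
Changing only its place to alveolar gives [d] — the voiced alveolar stop.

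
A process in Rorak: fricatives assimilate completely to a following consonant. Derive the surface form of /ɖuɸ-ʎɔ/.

[ɖuʎʎɔ]

/ɸ/ is the segment targeted by the rule; it sits immediately before /ʎ/, so it assimilates completely and surfaces as [ʎ].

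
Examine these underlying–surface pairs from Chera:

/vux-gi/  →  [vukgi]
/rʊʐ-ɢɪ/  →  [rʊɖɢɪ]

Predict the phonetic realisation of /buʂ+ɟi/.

The data show regressive manner assimilation: /x/ → [k] before /g/; /ʐ/ → [ɖ] before /ɢ/. In each pair only manner changes, matching the following consonant, while place and voice stay constant.
/ʂ/ is a voiceless retroflex fricative. The following trigger /ɟ/ is a stop, so /ʂ/ must become a stop as well.
Changing only its manner to stop gives [ʈ] — the voiceless retroflex stop.

[buʈɟi]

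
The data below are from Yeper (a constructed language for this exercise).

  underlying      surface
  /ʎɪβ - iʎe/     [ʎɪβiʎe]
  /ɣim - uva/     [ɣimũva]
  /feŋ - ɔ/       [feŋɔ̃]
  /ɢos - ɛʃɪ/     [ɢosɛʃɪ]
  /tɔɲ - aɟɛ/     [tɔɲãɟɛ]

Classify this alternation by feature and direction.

The vowel /u/ surfaces as nasalised [ũ] next to the preceding nasal /m/ — it has acquired the [+nasal] feature of its neighbour.
The other forms show the same pattern: /ɔ/ → [ɔ̃] after /ŋ/; /a/ → [ã] after /ɲ/ — each time a vowel is nasalised next to a preceding nasal.
No change occurs in [ʎɪβiʎe], [ɢosɛʃɪ] because the vowel at the boundary is adjacent to an oral consonant, not a nasal (/i/ next to /β/; /ɛ/ next to /s/).
Because the conditioning nasal is to the left of the vowel that changes, the process is progressive (perseverative).

progressive nasality assimilation (vowel nasalisation)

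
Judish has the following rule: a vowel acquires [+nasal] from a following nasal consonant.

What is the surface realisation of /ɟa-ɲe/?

/a/ sits next to the nasal /ɲ/ and is therefore nasalised to [ã].

[ɟãɲe]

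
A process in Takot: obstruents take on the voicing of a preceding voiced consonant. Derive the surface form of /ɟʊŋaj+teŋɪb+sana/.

[ɟʊŋajdeŋɪbzana]

The rule targets /t/ (voiceless alveolar stop), which sits after the trigger /j/ (voiced).
A voiced alveolar stop is [d], so the surface segment is [d].
At the second juncture, /s/ likewise becomes [z] adjacent to /b/.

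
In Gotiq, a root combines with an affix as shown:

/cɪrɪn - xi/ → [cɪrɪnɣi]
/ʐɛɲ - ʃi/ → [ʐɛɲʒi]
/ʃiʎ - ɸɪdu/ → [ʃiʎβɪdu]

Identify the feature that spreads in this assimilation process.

Comparing underlying and surface forms, /x/ → [ɣ] is the alternation; the neighbouring /n/ is constant.
/x/ is voiceless while /n/ is voiced; the output [ɣ] is voiced, matching the trigger — so the feature that spreads is voicing.
Checking the remaining alternations: /ʃ/ → [ʒ] after /ɲ/ (voiceless → voiced, matching voiced); /ɸ/ → [β] after /ʎ/ (voiceless → voiced, matching voiced) — only voicing changes, and always toward the preceding segment.

voicing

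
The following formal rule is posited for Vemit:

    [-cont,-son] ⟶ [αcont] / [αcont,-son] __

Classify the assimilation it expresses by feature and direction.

The shared variable α links the value of [cont] on the target to that of the neighbouring obstruent. [cont] distinguishes stops from fricatives — a manner-of-articulation feature — so this is manner assimilation.
The conditioning segment sits to the left of the focus bar, meaning the trigger precedes the segment that changes — progressive assimilation.

progressive manner assimilation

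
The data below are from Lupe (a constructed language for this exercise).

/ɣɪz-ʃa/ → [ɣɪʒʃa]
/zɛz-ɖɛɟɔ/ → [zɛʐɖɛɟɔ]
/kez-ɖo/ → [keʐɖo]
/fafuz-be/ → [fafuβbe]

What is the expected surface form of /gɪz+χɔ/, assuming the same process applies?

[gɪʁχɔ]

The data show regressive place assimilation: /z/ → [ʒ] before /ʃ/; /z/ → [ʐ] before /ɖ/; /z/ → [β] before /b/. In each pair only place changes, matching the following consonant, while manner and voice stay constant.
/z/ is a voiced alveolar fricative. The following trigger /χ/ is uvular, so /z/ must become uvular as well.
Changing only its place to uvular gives [ʁ] — the voiced uvular fricative.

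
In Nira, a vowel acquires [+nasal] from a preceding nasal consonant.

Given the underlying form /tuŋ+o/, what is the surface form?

[tuŋõ]

The vowel /o/ is adjacent to the preceding nasal /ŋ/, so it acquires [+nasal] and surfaces as [õ].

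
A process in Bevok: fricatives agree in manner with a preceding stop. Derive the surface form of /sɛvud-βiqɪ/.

/β/ is a voiced bilabial fricative. The preceding trigger /d/ is a stop, so /β/ must become a stop as well.
A voiced bilabial stop is [b], so the surface segment is [b].

[sɛvudbiqɪ]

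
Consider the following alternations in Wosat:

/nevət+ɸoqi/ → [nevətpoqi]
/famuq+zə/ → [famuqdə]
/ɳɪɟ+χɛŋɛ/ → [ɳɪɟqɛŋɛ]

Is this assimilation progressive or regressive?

The segment that alternates is /ɸ/, which surfaces as [p] when adjacent to /t/.
The change fricative → stop matches the manner of the preceding /t/, identifying this as manner assimilation.
The same holds elsewhere in the data: /z/ → [d] after /q/ (fricative → stop, matching a stop); /χ/ → [q] after /ɟ/ (fricative → stop, matching a stop) — only manner changes, and always toward the preceding segment.
The trigger is the preceding segment, so the direction is progressive (perseverative).

progressive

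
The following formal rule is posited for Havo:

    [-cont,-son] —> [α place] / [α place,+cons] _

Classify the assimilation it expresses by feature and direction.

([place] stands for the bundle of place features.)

progressive place assimilation

The rule copies the place features (abbreviated [place]) from the environment onto the target, so the assimilating feature is place.
Since the environment is written before the underscore, the trigger precedes the target; the direction is progressive.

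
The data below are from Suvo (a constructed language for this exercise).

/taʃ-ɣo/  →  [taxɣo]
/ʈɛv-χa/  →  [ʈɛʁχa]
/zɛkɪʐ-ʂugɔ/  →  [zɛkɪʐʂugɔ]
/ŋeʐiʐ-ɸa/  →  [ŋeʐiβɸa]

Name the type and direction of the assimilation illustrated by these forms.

The segment that alternates is /ʃ/, which surfaces as [x] when adjacent to /ɣ/.
The change postalveolar → velar matches the place of the following /ɣ/, identifying this as place assimilation.
Manner and voice are unchanged, so the assimilation is partial, not total.
Checking the remaining alternations: /v/ → [ʁ] before /χ/ (labiodental → uvular, matching uvular); /ʐ/ → [β] before /ɸ/ (retroflex → bilabial, matching bilabial) — only place changes, and always toward the following segment.
Nothing changes in [zɛkɪʐʂugɔ]: there the adjacent consonants already agree in place (/ʐ/ and /ʂ/ are both retroflex), so this form is consistent with the same rule.
Since the segment that changes precedes the conditioning segment, the assimilation is regressive.

regressive place assimilation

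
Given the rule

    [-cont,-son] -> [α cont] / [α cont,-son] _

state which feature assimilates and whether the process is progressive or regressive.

The rule copies [cont] (continuancy) from the environment onto the target stops; since [±cont] encodes the stop/fricative manner contrast, the assimilating dimension is manner.
Since the environment is written before the underscore, the trigger precedes the target; the direction is progressive.

progressive manner assimilation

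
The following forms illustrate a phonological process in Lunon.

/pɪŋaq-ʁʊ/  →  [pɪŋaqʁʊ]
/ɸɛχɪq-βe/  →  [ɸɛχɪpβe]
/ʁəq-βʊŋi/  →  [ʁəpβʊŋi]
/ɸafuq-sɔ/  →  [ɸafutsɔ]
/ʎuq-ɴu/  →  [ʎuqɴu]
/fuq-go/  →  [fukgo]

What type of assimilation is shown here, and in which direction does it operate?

Comparing underlying and surface forms, /q/ → [p] is the alternation; the neighbouring /β/ is constant.
/q/ is uvular while /β/ is bilabial; the output [p] is bilabial, matching the trigger — so the feature that spreads is place.
Manner and voice are unchanged, so the assimilation is partial, not total.
The same holds elsewhere in the data: /q/ → [t] before /s/ (uvular → alveolar, matching alveolar); /q/ → [k] before /g/ (uvular → velar, matching velar) — only place changes, and always toward the following segment.
Nothing changes in [pɪŋaqʁʊ], [ʎuqɴu]: there the adjacent consonants already agree in place (/q/ and /ʁ/ are both uvular; /q/ and /ɴ/ are both uvular), so these forms are consistent with the same rule.
The trigger is the following segment, so the direction is regressive (anticipatory).

regressive place assimilation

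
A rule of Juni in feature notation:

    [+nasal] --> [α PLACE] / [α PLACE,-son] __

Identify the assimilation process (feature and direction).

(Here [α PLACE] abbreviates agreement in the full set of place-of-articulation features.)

The rule copies the place features (abbreviated [PLACE]) from the environment onto the target, so the assimilating feature is place.
The conditioning segment sits to the left of the focus bar, meaning the trigger precedes the segment that changes — progressive assimilation.

progressive place assimilation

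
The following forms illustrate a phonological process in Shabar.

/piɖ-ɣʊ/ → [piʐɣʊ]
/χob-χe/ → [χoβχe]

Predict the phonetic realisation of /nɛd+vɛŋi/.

[nɛzvɛŋi]

The data show regressive manner assimilation: /ɖ/ → [ʐ] before /ɣ/; /b/ → [β] before /χ/. In each pair only manner changes, matching the following consonant, while place and voice stay constant.
/d/ is a voiced alveolar stop. The following trigger /v/ is a fricative, so /d/ must become a fricative as well.
A voiced alveolar fricative is [z], so the surface segment is [z].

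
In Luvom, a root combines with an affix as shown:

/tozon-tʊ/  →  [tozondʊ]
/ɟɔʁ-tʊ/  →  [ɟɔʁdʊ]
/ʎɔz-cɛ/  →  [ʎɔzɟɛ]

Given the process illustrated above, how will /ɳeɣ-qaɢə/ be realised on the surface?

The data show progressive voicing assimilation: /t/ → [d] after /n/; /t/ → [d] after /ʁ/; /c/ → [ɟ] after /z/. In each pair only voicing changes, matching the preceding consonant, while place and manner stay constant.
The rule targets /q/ (voiceless uvular stop), which sits after the trigger /ɣ/ (voiced).
A voiced uvular stop is [ɢ], so the surface segment is [ɢ].

[ɳeɣɢaɢə]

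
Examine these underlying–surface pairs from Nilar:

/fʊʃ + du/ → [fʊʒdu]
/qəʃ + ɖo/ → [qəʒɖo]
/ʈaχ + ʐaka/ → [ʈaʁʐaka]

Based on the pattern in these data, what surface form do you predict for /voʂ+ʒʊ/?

[voʐʒʊ]

The data show regressive voicing assimilation: /ʃ/ → [ʒ] before /d/; /ʃ/ → [ʒ] before /ɖ/; /χ/ → [ʁ] before /ʐ/. In each pair only voicing changes, matching the following consonant, while place and manner stay constant.
The rule targets /ʂ/ (voiceless retroflex fricative), which sits before the trigger /ʒ/ (voiced).
The voiced retroflex fricative is [ʐ], so /ʂ/ → [ʐ].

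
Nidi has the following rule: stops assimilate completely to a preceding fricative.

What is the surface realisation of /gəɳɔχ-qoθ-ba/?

/q/ is the segment targeted by the rule; it sits immediately after /χ/, so it assimilates completely and surfaces as [χ].
The same rule applies at the second boundary: /b/ → [θ] next to /θ/.

[gəɳɔχχoθθa]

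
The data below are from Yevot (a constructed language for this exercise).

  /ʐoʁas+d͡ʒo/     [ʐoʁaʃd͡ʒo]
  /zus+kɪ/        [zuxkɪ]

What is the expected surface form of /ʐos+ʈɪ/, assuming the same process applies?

[ʐoʂʈɪ]

The data show regressive place assimilation: /s/ → [ʃ] before /d͡ʒ/; /s/ → [x] before /k/. In each pair only place changes, matching the following consonant, while manner and voice stay constant.
/s/ is a voiceless alveolar fricative. The following trigger /ʈ/ is retroflex, so /s/ must become retroflex as well.
The voiceless retroflex fricative is [ʂ], so /s/ → [ʂ].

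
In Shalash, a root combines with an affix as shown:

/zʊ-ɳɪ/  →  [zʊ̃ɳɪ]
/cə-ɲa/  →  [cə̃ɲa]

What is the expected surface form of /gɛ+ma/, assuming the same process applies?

The data show regressive nasality assimilation (vowel nasalisation): /ʊ/ → [ʊ̃] before /ɳ/; /ə/ → [ə̃] before /ɲ/ — a vowel is nasalised by an immediately following nasal consonant.
/ɛ/ sits next to the nasal /m/ and is therefore nasalised to [ɛ̃].

[gɛ̃ma]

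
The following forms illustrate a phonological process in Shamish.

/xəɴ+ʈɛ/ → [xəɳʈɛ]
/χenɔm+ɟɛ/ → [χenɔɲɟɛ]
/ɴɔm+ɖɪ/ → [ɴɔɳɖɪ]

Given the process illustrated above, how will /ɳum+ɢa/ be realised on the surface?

The data show regressive place assimilation: /ɴ/ → [ɳ] before /ʈ/; /m/ → [ɲ] before /ɟ/; /m/ → [ɳ] before /ɖ/. In each pair only place changes, matching the following consonant, while manner and voice stay constant.
The rule targets /m/ (voiced bilabial nasal), which sits before the trigger /ɢ/ (uvular).
A voiced uvular nasal is [ɴ], so the surface segment is [ɴ].

[ɳuɴɢa]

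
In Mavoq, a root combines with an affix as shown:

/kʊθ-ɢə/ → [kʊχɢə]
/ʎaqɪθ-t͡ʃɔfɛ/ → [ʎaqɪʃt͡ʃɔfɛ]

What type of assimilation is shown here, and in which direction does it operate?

regressive place assimilation

Comparing underlying and surface forms, /θ/ → [χ] is the alternation; the neighbouring /ɢ/ is constant.
The change dental → uvular matches the place of the following /ɢ/, identifying this as place assimilation.
Manner and voice are unchanged, so the assimilation is partial, not total.
Checking the remaining alternation: /θ/ → [ʃ] before /t͡ʃ/ (dental → postalveolar, matching postalveolar) — only place changes, and always toward the following segment.
Since the segment that changes precedes the conditioning segment, the assimilation is regressive.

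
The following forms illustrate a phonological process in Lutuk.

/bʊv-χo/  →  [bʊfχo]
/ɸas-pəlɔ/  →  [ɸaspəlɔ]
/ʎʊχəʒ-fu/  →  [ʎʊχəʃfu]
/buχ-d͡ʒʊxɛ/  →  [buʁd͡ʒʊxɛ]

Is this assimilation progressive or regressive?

Comparing underlying and surface forms, /v/ → [f] is the alternation; the neighbouring /χ/ is constant.
The change voiced → voiceless matches the voicing of the following /χ/, identifying this as voicing assimilation.
Checking the remaining alternations: /ʒ/ → [ʃ] before /f/ (voiced → voiceless, matching voiceless); /χ/ → [ʁ] before /d͡ʒ/ (voiceless → voiced, matching voiced) — only voicing changes, and always toward the following segment.
Nothing changes in [ɸaspəlɔ]: there the adjacent consonants already agree in voicing (/s/ and /p/ are both voiceless), so this form is consistent with the same rule.
The trigger is the following segment, so the direction is regressive (anticipatory).

regressive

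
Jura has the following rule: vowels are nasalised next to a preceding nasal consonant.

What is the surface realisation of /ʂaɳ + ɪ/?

[ʂaɳɪ̃]

The vowel /ɪ/ is adjacent to the preceding nasal /ɳ/, so it acquires [+nasal] and surfaces as [ɪ̃].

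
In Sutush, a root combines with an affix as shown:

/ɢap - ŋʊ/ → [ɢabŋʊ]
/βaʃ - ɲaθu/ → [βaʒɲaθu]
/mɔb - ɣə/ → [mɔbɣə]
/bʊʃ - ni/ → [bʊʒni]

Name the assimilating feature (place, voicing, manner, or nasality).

voicing

Comparing underlying and surface forms, /p/ → [b] is the alternation; the neighbouring /ŋ/ is constant.
The change voiceless → voiced matches the voicing of the following /ŋ/, identifying this as voicing assimilation.
The same holds elsewhere in the data: /ʃ/ → [ʒ] before /ɲ/ (voiceless → voiced, matching voiced); /ʃ/ → [ʒ] before /n/ (voiceless → voiced, matching voiced) — only voicing changes, and always toward the following segment.
No alternation appears in [mɔbɣə]: there the adjacent consonants already agree in voicing (/b/ and /ɣ/ are both voiced), so this form is consistent with the same rule.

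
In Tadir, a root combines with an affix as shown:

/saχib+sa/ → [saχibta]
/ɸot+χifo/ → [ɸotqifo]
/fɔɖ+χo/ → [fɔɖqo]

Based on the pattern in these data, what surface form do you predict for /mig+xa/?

The data show progressive manner assimilation: /s/ → [t] after /b/; /χ/ → [q] after /t/; /χ/ → [q] after /ɖ/. In each pair only manner changes, matching the preceding consonant, while place and voice stay constant.
/x/ is a voiceless velar fricative. The preceding trigger /g/ is a stop, so /x/ must become a stop as well.
A voiceless velar stop is [k], so the surface segment is [k].

[migka]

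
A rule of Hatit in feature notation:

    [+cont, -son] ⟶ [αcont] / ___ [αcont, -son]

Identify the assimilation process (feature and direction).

The rule copies [cont] (continuancy) from the environment onto the target fricatives; since [±cont] encodes the stop/fricative manner contrast, the assimilating dimension is manner.
The conditioning segment sits to the right of the focus bar, meaning the trigger follows the segment that changes — regressive assimilation.

regressive manner assimilation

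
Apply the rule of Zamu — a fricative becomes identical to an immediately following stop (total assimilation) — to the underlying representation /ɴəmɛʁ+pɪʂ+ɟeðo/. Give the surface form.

[ɴəmɛppɪɟɟeðo]

/ʁ/ is the segment targeted by the rule; it sits immediately before /p/, so it assimilates completely and surfaces as [p].
The same rule applies at the second boundary: /ʂ/ → [ɟ] next to /ɟ/.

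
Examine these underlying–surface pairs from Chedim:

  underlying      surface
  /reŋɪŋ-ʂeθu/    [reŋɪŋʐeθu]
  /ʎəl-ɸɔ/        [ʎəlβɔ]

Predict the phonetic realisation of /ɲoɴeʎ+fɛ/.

The data show progressive voicing assimilation: /ʂ/ → [ʐ] after /ŋ/; /ɸ/ → [β] after /l/. In each pair only voicing changes, matching the preceding consonant, while place and manner stay constant.
/f/ is a voiceless labiodental fricative. The preceding trigger /ʎ/ is voiced, so /f/ must become voiced as well.
A voiced labiodental fricative is [v], so the surface segment is [v].

[ɲoɴeʎvɛ]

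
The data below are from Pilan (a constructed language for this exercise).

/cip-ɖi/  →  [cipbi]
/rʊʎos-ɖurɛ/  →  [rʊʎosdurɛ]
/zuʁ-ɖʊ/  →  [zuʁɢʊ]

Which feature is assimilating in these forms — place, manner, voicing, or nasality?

place

The segment that alternates is /ɖ/, which surfaces as [b] when adjacent to /p/.
/ɖ/ is retroflex while /p/ is bilabial; the output [b] is bilabial, matching the trigger — so the feature that spreads is place.
The same holds elsewhere in the data: /ɖ/ → [d] after /s/ (retroflex → alveolar, matching alveolar); /ɖ/ → [ɢ] after /ʁ/ (retroflex → uvular, matching uvular) — only place changes, and always toward the preceding segment.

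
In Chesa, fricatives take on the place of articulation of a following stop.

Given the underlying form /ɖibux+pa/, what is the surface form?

[ɖibuɸpa]

/x/ is a voiceless velar fricative. The following trigger /p/ is bilabial, so /x/ must become bilabial as well.
A voiceless bilabial fricative is [ɸ], so the surface segment is [ɸ].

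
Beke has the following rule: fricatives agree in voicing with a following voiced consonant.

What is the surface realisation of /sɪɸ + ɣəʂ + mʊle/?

The rule targets /ɸ/ (voiceless bilabial fricative), which sits before the trigger /ɣ/ (voiced).
A voiced bilabial fricative is [β], so the surface segment is [β].
At the second juncture, /ʂ/ likewise becomes [ʐ] adjacent to /m/.

[sɪβɣəʐmʊle]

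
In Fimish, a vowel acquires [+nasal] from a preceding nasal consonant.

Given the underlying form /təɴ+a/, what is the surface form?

[təɴã]

The vowel /a/ is adjacent to the preceding nasal /ɴ/, so it acquires [+nasal] and surfaces as [ã].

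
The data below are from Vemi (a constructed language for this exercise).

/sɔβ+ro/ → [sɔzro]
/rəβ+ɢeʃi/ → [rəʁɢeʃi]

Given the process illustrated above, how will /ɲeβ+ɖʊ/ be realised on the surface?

The data show regressive place assimilation: /β/ → [z] before /r/; /β/ → [ʁ] before /ɢ/. In each pair only place changes, matching the following consonant, while manner and voice stay constant.
/β/ is a voiced bilabial fricative. The following trigger /ɖ/ is retroflex, so /β/ must become retroflex as well.
Changing only its place to retroflex gives [ʐ] — the voiced retroflex fricative.

[ɲeʐɖʊ]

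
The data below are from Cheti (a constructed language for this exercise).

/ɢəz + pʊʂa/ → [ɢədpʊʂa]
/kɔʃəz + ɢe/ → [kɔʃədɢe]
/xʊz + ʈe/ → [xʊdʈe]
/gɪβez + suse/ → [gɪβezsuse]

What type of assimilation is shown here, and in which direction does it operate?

Underlying /z/ is realised as [d] next to /p/; /p/ itself does not change.
/z/ is a fricative while /p/ is a stop; the output [d] is a stop, matching the trigger — so the feature that spreads is manner.
Place and voice are unchanged, so the assimilation is partial, not total.
Checking the remaining alternations: /z/ → [d] before /ɢ/ (fricative → stop, matching a stop); /z/ → [d] before /ʈ/ (fricative → stop, matching a stop) — only manner changes, and always toward the following segment.
Nothing changes in [gɪβezsuse]: there the adjacent consonants already agree in manner (/z/ and /s/ are both fricatives), so this form is consistent with the same rule.
Since the segment that changes precedes the conditioning segment, the assimilation is regressive.

regressive manner assimilation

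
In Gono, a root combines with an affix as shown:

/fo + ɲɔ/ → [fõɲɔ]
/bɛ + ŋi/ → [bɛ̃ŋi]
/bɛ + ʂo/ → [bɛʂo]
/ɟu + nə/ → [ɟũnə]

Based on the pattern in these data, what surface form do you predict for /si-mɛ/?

[sĩmɛ]

The data show regressive nasality assimilation (vowel nasalisation): /o/ → [õ] before /ɲ/; /ɛ/ → [ɛ̃] before /ŋ/; /u/ → [ũ] before /n/ — a vowel is nasalised by an immediately following nasal consonant.
No change occurs in [bɛʂo] because the vowel at the boundary is adjacent to an oral consonant, not a nasal (/ɛ/ next to /ʂ/).
/i/ sits next to the nasal /m/ and is therefore nasalised to [ĩ].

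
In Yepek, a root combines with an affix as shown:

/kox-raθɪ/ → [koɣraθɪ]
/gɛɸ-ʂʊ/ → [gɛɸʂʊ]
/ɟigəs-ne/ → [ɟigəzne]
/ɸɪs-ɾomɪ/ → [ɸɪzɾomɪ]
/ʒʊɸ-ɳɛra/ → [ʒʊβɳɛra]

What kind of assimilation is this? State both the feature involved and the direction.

Comparing underlying and surface forms, /x/ → [ɣ] is the alternation; the neighbouring /r/ is constant.
/x/ is voiceless while /r/ is voiced; the output [ɣ] is voiced, matching the trigger — so the feature that spreads is voicing.
Place and manner are unchanged, so the assimilation is partial, not total.
The other alternating forms pattern the same way: /s/ → [z] before /n/ (voiceless → voiced, matching voiced); /s/ → [z] before /ɾ/ (voiceless → voiced, matching voiced); /ɸ/ → [β] before /ɳ/ (voiceless → voiced, matching voiced) — only voicing changes, and always toward the following segment.
Nothing changes in [gɛɸʂʊ]: there the adjacent consonants already agree in voicing (/ɸ/ and /ʂ/ are both voiceless), so this form is consistent with the same rule.
Since the segment that changes precedes the conditioning segment, the assimilation is regressive.

regressive voicing assimilation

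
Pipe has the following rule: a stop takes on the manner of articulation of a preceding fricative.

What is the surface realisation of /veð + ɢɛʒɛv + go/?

[veðʁɛʒɛvɣo]

The rule targets /ɢ/ (voiced uvular stop), which sits after the trigger /ð/ (fricative).
A voiced uvular fricative is [ʁ], so the surface segment is [ʁ].
At the second juncture, /g/ likewise becomes [ɣ] adjacent to /v/.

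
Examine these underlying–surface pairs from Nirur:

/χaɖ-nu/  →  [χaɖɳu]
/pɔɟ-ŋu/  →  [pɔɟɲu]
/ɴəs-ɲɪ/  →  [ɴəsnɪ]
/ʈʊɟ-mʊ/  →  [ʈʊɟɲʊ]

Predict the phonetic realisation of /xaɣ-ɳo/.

[xaɣŋo]

The data show progressive place assimilation: /n/ → [ɳ] after /ɖ/; /ŋ/ → [ɲ] after /ɟ/; /ɲ/ → [n] after /s/; /m/ → [ɲ] after /ɟ/. In each pair only place changes, matching the preceding consonant, while manner and voice stay constant.
The rule targets /ɳ/ (voiced retroflex nasal), which sits after the trigger /ɣ/ (velar).
A voiced velar nasal is [ŋ], so the surface segment is [ŋ].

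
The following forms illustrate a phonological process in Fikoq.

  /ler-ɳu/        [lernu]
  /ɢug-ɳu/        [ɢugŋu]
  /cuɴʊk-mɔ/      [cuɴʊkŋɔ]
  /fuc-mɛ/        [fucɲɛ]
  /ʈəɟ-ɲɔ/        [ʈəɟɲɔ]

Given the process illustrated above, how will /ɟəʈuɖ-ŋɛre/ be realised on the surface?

The data show progressive place assimilation: /ɳ/ → [n] after /r/; /ɳ/ → [ŋ] after /g/; /m/ → [ŋ] after /k/; /m/ → [ɲ] after /c/. In each pair only place changes, matching the preceding consonant, while manner and voice stay constant.
Nothing changes in [ʈəɟɲɔ]: there the adjacent consonants already agree in place (/ɲ/ and /ɟ/ are both palatal), so this form is consistent with the same rule.
/ŋ/ is a voiced velar nasal. The preceding trigger /ɖ/ is retroflex, so /ŋ/ must become retroflex as well.
A voiced retroflex nasal is [ɳ], so the surface segment is [ɳ].

[ɟəʈuɖɳɛre]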